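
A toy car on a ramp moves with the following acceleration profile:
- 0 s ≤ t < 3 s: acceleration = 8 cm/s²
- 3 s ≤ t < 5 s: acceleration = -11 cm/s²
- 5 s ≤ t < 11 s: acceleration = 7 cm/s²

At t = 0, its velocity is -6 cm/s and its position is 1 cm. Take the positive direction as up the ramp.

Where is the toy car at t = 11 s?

On each constant-a segment, Δv = aΔt and Δx = v₀Δt + ½aΔt²; chain segment to segment.
0–3 s: v starts -6 cm/s; Δx = -6·3 + ½·8·3² = 18 cm; v ends 18 cm/s.
3–5 s: v starts 18 cm/s; Δx = 18·2 + ½·-11·2² = 14 cm; v ends -4 cm/s.
5–11 s: v starts -4 cm/s; Δx = -4·6 + ½·7·6² = 102 cm; v ends 38 cm/s.
x(11) = 1 + Σ Δx = 135 cm.

135 cm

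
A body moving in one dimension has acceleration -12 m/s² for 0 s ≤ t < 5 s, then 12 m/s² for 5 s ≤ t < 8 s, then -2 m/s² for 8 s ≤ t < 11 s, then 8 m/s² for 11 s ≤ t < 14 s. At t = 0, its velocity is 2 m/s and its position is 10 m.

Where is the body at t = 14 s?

-373 m

On each constant-a segment, Δv = aΔt and Δx = v₀Δt + ½aΔt²; chain segment to segment.
0–5 s: v starts 2 m/s; Δx = 2·5 + ½·-12·5² = -140 m; v ends -58 m/s.
5–8 s: v starts -58 m/s; Δx = -58·3 + ½·12·3² = -120 m; v ends -22 m/s.
8–11 s: v starts -22 m/s; Δx = -22·3 + ½·-2·3² = -75 m; v ends -28 m/s.
11–14 s: v starts -28 m/s; Δx = -28·3 + ½·8·3² = -48 m; v ends -4 m/s.
x(14) = 10 + Σ Δx = -373 m.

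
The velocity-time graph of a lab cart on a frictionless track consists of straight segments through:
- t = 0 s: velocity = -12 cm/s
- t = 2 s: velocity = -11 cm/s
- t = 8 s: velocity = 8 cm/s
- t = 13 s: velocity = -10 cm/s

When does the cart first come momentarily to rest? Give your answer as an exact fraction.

t = 104/19 s

v changes sign on 2–8 s (from -11 to 8); the graph is linear there, so v = 0 at t = 2 + (11)·(8 − 2)/(8 − -11) = 104/19 s.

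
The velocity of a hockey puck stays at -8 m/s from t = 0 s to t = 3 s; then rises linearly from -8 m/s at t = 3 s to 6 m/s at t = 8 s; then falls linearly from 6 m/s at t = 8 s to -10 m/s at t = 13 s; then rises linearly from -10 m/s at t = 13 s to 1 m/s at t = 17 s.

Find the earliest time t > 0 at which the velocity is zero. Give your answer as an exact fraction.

t = 41/7 s

v changes sign on 3–8 s (from -8 to 6); the graph is linear there, so v = 0 at t = 3 + (8)·(8 − 3)/(6 − -8) = 41/7 s.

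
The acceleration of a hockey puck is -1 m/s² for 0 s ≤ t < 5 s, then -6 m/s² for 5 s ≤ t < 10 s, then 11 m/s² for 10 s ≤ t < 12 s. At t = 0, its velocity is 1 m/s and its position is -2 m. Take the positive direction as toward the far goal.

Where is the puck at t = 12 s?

-150.5 m

On each constant-a segment, Δv = aΔt and Δx = v₀Δt + ½aΔt²; chain segment to segment.
0–5 s: v starts 1 m/s; Δx = 1·5 + ½·-1·5² = -7.5 m; v ends -4 m/s.
5–10 s: v starts -4 m/s; Δx = -4·5 + ½·-6·5² = -95 m; v ends -34 m/s.
10–12 s: v starts -34 m/s; Δx = -34·2 + ½·11·2² = -46 m; v ends -12 m/s.
x(12) = -2 + Σ Δx = -150.5 m.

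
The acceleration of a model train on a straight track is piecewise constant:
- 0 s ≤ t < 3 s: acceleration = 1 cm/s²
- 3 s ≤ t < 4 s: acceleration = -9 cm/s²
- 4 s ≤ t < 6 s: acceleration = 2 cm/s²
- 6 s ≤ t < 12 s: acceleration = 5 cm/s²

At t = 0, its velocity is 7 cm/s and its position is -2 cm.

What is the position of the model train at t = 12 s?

On each constant-a segment, Δv = aΔt and Δx = v₀Δt + ½aΔt²; chain segment to segment.
0–3 s: v starts 7 cm/s; Δx = 7·3 + ½·1·3² = 25.5 cm; v ends 10 cm/s.
3–4 s: v starts 10 cm/s; Δx = 10·1 + ½·-9·1² = 5.5 cm; v ends 1 cm/s.
4–6 s: v starts 1 cm/s; Δx = 1·2 + ½·2·2² = 6 cm; v ends 5 cm/s.
6–12 s: v starts 5 cm/s; Δx = 5·6 + ½·5·6² = 120 cm; v ends 35 cm/s.
x(12) = -2 + Σ Δx = 155 cm.

155 cm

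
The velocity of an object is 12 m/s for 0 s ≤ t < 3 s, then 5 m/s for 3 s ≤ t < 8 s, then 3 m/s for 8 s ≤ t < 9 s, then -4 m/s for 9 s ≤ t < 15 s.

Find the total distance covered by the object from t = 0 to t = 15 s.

Total distance travelled is ∫|v| dt — sum the magnitudes of each area piece.
0–3 s: |12| × 3 = 36 m
3–8 s: |5| × 5 = 25 m
8–9 s: |3| × 1 = 3 m
9–15 s: |-4| × 6 = 24 m
Total distance = 88 m

88 m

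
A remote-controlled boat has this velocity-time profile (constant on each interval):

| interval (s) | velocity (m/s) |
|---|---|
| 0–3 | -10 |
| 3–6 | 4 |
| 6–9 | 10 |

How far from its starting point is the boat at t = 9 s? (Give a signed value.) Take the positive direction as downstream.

Displacement is the signed area under the v-t curve.
0–3 s: -10 × 3 = -30 m
3–6 s: 4 × 3 = 12 m
6–9 s: 10 × 3 = 30 m
Net displacement = 12 m

12 m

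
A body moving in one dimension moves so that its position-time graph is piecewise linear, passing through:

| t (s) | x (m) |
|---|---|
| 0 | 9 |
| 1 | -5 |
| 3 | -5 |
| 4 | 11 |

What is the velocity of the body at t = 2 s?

0 m/s

Velocity is the slope of the x-t graph on 1–3 s: (-5 − -5)/(3 − 1) = 0 m/s.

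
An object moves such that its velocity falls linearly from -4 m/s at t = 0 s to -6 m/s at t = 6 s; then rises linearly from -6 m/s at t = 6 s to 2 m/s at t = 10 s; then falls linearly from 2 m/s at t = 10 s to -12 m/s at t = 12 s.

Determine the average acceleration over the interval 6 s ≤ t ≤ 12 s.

-1 m/s²

Average acceleration = Δv/Δt = (-12 − -6)/(12 − 6) = -1 m/s².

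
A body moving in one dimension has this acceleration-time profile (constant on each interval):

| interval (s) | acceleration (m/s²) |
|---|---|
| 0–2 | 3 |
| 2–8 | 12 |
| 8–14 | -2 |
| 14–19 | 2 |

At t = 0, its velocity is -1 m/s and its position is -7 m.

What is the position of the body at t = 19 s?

On each constant-a segment, Δv = aΔt and Δx = v₀Δt + ½aΔt²; chain segment to segment.
0–2 s: v starts -1 m/s; Δx = -1·2 + ½·3·2² = 4 m; v ends 5 m/s.
2–8 s: v starts 5 m/s; Δx = 5·6 + ½·12·6² = 246 m; v ends 77 m/s.
8–14 s: v starts 77 m/s; Δx = 77·6 + ½·-2·6² = 426 m; v ends 65 m/s.
14–19 s: v starts 65 m/s; Δx = 65·5 + ½·2·5² = 350 m; v ends 75 m/s.
x(19) = -7 + Σ Δx = 1019 m.

1019 m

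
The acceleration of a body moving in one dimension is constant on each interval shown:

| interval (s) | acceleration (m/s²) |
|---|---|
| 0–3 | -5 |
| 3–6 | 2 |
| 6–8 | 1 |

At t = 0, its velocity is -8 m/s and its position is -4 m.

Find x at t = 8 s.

On each constant-a segment, Δv = aΔt and Δx = v₀Δt + ½aΔt²; chain segment to segment.
0–3 s: v starts -8 m/s; Δx = -8·3 + ½·-5·3² = -46.5 m; v ends -23 m/s.
3–6 s: v starts -23 m/s; Δx = -23·3 + ½·2·3² = -60 m; v ends -17 m/s.
6–8 s: v starts -17 m/s; Δx = -17·2 + ½·1·2² = -32 m; v ends -15 m/s.
x(8) = -4 + Σ Δx = -142.5 m.

-142.5 m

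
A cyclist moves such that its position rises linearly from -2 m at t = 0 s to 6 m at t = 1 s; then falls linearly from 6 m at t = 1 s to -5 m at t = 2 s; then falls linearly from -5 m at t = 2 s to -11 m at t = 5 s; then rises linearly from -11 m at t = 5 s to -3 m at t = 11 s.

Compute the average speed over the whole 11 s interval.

3 m/s

Average speed = (total path length)/(elapsed time); on a piecewise-linear x-t graph the path length is Σ|Δx|.
0–1 s: |Δx| = |6 − -2| = 8 m
1–2 s: |Δx| = |-5 − 6| = 11 m
2–5 s: |Δx| = |-11 − -5| = 6 m
5–11 s: |Δx| = |-3 − -11| = 8 m
Total path = 33 m; average speed = 33/11 = 3 m/s.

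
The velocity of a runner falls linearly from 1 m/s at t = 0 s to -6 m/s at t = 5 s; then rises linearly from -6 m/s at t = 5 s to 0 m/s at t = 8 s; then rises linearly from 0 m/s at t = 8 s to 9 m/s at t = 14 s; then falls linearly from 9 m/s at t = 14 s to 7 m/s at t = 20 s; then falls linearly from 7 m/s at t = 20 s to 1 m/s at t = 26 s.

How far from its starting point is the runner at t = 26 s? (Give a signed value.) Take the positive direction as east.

77.5 m

Displacement is the signed area under the v-t curve.
0–5 s: ½(1 + -6)(5) = -12.5 m
5–8 s: ½(-6 + 0)(3) = -9 m
8–14 s: ½(0 + 9)(6) = 27 m
14–20 s: ½(9 + 7)(6) = 48 m
20–26 s: ½(7 + 1)(6) = 24 m
Net displacement = 77.5 m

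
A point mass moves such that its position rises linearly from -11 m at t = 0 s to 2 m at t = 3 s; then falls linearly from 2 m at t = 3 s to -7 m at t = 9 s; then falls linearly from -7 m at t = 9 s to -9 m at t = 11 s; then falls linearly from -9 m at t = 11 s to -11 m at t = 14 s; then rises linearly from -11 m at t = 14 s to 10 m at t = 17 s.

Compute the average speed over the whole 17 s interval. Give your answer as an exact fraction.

47/17 m/s

Average speed = (total path length)/(elapsed time); on a piecewise-linear x-t graph the path length is Σ|Δx|.
0–3 s: |Δx| = |2 − -11| = 13 m
3–9 s: |Δx| = |-7 − 2| = 9 m
9–11 s: |Δx| = |-9 − -7| = 2 m
11–14 s: |Δx| = |-11 − -9| = 2 m
14–17 s: |Δx| = |10 − -11| = 21 m
Total path = 47 m; average speed = 47/17 = 47/17 m/s.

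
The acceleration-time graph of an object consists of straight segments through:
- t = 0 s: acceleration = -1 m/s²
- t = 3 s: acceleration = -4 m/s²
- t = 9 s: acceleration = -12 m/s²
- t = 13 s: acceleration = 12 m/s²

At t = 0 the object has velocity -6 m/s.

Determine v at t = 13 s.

Δv equals the area under the a-t graph; then v = v₀ + Δv.
0–3 s: ½(-1 + -4)(3) = -7.5 m/s
3–9 s: ½(-4 + -12)(6) = -48 m/s
9–13 s: ½(-12 + 12)(4) = 0 m/s
Δv = -55.5 m/s, so v(13) = -6 + (-55.5) = -61.5 m/s.

-61.5 m/s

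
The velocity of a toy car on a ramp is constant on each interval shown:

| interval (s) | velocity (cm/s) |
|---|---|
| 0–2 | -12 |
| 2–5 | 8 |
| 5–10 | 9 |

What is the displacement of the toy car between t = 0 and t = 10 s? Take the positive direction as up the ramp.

45 cm

Net displacement equals the area under the velocity-time graph (areas below the axis count negative).
0–2 s: -12 × 2 = -24 cm
2–5 s: 8 × 3 = 24 cm
5–10 s: 9 × 5 = 45 cm
Net displacement = 45 cm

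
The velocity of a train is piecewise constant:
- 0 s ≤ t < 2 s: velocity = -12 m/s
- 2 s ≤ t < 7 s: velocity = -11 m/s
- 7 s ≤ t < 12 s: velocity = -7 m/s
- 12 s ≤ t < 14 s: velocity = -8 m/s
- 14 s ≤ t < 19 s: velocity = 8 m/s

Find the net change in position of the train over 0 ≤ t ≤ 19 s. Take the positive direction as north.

-90 m

Net displacement equals the area under the velocity-time graph (areas below the axis count negative).
0–2 s: -12 × 2 = -24 m
2–7 s: -11 × 5 = -55 m
7–12 s: -7 × 5 = -35 m
12–14 s: -8 × 2 = -16 m
14–19 s: 8 × 5 = 40 m
Net displacement = -90 m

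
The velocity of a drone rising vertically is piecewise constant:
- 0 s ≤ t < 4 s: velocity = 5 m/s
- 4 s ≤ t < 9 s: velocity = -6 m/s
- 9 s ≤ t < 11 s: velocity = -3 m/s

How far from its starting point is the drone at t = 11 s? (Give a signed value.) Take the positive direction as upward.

-16 m

Net displacement equals the area under the velocity-time graph (areas below the axis count negative).
0–4 s: 5 × 4 = 20 m
4–9 s: -6 × 5 = -30 m
9–11 s: -3 × 2 = -6 m
Net displacement = -16 m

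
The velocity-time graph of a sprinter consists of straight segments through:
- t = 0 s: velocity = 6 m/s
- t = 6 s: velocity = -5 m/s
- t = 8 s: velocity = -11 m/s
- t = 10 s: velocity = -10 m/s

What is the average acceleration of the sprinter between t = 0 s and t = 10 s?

Average acceleration = Δv/Δt = (-10 − 6)/(10 − 0) = -1.6 m/s².

-1.6 m/s²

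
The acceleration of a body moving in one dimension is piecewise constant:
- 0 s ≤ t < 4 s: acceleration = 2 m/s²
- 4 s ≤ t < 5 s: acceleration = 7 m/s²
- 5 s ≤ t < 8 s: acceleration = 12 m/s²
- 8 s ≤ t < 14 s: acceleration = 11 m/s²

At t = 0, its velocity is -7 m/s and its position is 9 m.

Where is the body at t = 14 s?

On each constant-a segment, Δv = aΔt and Δx = v₀Δt + ½aΔt²; chain segment to segment.
0–4 s: v starts -7 m/s; Δx = -7·4 + ½·2·4² = -12 m; v ends 1 m/s.
4–5 s: v starts 1 m/s; Δx = 1·1 + ½·7·1² = 4.5 m; v ends 8 m/s.
5–8 s: v starts 8 m/s; Δx = 8·3 + ½·12·3² = 78 m; v ends 44 m/s.
8–14 s: v starts 44 m/s; Δx = 44·6 + ½·11·6² = 462 m; v ends 110 m/s.
x(14) = 9 + Σ Δx = 541.5 m.

541.5 m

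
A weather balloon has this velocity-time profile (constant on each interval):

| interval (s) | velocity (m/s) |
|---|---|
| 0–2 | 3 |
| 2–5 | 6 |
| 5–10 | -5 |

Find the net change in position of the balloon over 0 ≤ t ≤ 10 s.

-1 m

Displacement is the signed area under the v-t curve.
0–2 s: 3 × 2 = 6 m
2–5 s: 6 × 3 = 18 m
5–10 s: -5 × 5 = -25 m
Net displacement = -1 m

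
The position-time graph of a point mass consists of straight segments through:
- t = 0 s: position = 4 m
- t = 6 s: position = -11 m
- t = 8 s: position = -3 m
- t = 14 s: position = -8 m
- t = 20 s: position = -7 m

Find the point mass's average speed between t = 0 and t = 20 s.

1.45 m/s

Average speed = (total path length)/(elapsed time); on a piecewise-linear x-t graph the path length is Σ|Δx|.
0–6 s: |Δx| = |-11 − 4| = 15 m
6–8 s: |Δx| = |-3 − -11| = 8 m
8–14 s: |Δx| = |-8 − -3| = 5 m
14–20 s: |Δx| = |-7 − -8| = 1 m
Total path = 29 m; average speed = 29/20 = 1.45 m/s.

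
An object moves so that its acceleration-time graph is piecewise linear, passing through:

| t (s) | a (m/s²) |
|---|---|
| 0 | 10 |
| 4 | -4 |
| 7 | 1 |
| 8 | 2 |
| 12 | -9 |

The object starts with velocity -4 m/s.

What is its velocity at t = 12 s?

Δv equals the area under the a-t graph; then v = v₀ + Δv.
0–4 s: ½(10 + -4)(4) = 12 m/s
4–7 s: ½(-4 + 1)(3) = -4.5 m/s
7–8 s: ½(1 + 2)(1) = 1.5 m/s
8–12 s: ½(2 + -9)(4) = -14 m/s
Δv = -5 m/s, so v(12) = -4 + (-5) = -9 m/s.

-9 m/s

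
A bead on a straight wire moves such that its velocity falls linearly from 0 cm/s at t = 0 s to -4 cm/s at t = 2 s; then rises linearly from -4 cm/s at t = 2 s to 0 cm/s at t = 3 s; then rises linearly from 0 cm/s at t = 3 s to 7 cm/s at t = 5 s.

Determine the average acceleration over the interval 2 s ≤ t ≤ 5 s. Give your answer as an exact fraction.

11/3 cm/s²

Average acceleration = Δv/Δt = (7 − -4)/(5 − 2) = 11/3 cm/s².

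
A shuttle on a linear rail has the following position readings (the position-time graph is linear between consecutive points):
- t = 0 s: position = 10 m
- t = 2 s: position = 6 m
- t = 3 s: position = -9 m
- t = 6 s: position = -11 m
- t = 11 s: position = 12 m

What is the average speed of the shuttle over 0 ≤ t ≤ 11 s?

4 m/s

Average speed = (total path length)/(elapsed time); on a piecewise-linear x-t graph the path length is Σ|Δx|.
0–2 s: |Δx| = |6 − 10| = 4 m
2–3 s: |Δx| = |-9 − 6| = 15 m
3–6 s: |Δx| = |-11 − -9| = 2 m
6–11 s: |Δx| = |12 − -11| = 23 m
Total path = 44 m; average speed = 44/11 = 4 m/s.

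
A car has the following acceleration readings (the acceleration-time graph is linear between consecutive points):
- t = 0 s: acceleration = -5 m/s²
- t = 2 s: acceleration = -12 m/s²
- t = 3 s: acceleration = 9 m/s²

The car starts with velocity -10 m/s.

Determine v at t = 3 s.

Δv equals the area under the a-t graph; then v = v₀ + Δv.
0–2 s: ½(-5 + -12)(2) = -17 m/s
2–3 s: ½(-12 + 9)(1) = -1.5 m/s
Δv = -18.5 m/s, so v(3) = -10 + (-18.5) = -28.5 m/s.

-28.5 m/s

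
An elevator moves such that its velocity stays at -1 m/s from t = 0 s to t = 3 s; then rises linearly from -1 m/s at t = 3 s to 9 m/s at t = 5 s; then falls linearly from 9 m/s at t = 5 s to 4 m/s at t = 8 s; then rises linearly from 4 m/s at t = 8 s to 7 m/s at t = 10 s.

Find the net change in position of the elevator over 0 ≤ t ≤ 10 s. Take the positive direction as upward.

Displacement is the signed area under the v-t curve.
0–3 s: -1 × 3 = -3 m
3–5 s: ½(-1 + 9)(2) = 8 m
5–8 s: ½(9 + 4)(3) = 19.5 m
8–10 s: ½(4 + 7)(2) = 11 m
Net displacement = 35.5 m

35.5 m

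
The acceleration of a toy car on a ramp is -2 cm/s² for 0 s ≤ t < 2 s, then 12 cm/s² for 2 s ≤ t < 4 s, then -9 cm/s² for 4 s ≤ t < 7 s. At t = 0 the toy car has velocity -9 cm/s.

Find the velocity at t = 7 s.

-16 cm/s

Δv equals the area under the a-t graph; then v = v₀ + Δv.
0–2 s: -2 × 2 = -4 cm/s
2–4 s: 12 × 2 = 24 cm/s
4–7 s: -9 × 3 = -27 cm/s
Δv = -7 cm/s, so v(7) = -9 + (-7) = -16 cm/s.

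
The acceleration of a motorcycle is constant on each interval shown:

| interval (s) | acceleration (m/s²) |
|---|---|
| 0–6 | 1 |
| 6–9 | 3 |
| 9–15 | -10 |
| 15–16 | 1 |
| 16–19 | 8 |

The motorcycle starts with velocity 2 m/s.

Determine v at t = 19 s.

Δv equals the area under the a-t graph; then v = v₀ + Δv.
0–6 s: 1 × 6 = 6 m/s
6–9 s: 3 × 3 = 9 m/s
9–15 s: -10 × 6 = -60 m/s
15–16 s: 1 × 1 = 1 m/s
16–19 s: 8 × 3 = 24 m/s
Δv = -20 m/s, so v(19) = 2 + (-20) = -18 m/s.

-18 m/s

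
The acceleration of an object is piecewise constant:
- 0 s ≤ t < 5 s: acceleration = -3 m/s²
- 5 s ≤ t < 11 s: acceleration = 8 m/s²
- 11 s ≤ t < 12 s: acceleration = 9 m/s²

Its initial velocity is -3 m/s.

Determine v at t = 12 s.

39 m/s

Δv equals the area under the a-t graph; then v = v₀ + Δv.
0–5 s: -3 × 5 = -15 m/s
5–11 s: 8 × 6 = 48 m/s
11–12 s: 9 × 1 = 9 m/s
Δv = 42 m/s, so v(12) = -3 + (42) = 39 m/s.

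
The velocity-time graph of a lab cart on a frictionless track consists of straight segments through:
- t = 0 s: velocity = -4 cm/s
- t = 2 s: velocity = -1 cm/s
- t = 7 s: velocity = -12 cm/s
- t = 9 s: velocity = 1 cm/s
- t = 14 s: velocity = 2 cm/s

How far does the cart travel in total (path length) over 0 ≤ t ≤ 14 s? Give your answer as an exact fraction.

Distance (not displacement) is the total path length: add the absolute areas under v-t.
0–2 s: |½(-4 + -1)(2)| = 5 cm
2–7 s: |½(-1 + -12)(5)| = 32.5 cm
7–9 s: v = 0 at t = 115/13 s; triangle areas 144/13 + 1/13 = 145/13 cm
9–14 s: |½(1 + 2)(5)| = 7.5 cm
Total distance = 730/13 cm

730/13 cm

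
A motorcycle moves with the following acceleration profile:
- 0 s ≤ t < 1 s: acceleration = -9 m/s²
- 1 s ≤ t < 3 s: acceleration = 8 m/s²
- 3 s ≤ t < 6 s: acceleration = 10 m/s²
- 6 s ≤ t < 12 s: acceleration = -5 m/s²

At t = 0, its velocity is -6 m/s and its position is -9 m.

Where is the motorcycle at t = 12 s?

110.5 m

On each constant-a segment, Δv = aΔt and Δx = v₀Δt + ½aΔt²; chain segment to segment.
0–1 s: v starts -6 m/s; Δx = -6·1 + ½·-9·1² = -10.5 m; v ends -15 m/s.
1–3 s: v starts -15 m/s; Δx = -15·2 + ½·8·2² = -14 m; v ends 1 m/s.
3–6 s: v starts 1 m/s; Δx = 1·3 + ½·10·3² = 48 m; v ends 31 m/s.
6–12 s: v starts 31 m/s; Δx = 31·6 + ½·-5·6² = 96 m; v ends 1 m/s.
x(12) = -9 + Σ Δx = 110.5 m.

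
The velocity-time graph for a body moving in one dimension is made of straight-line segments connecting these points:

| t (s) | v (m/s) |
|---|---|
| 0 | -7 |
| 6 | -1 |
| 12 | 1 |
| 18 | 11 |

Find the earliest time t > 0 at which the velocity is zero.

v changes sign on 6–12 s (from -1 to 1); the graph is linear there, so v = 0 at t = 6 + (1)·(12 − 6)/(1 − -1) = 9 s.

t = 9 s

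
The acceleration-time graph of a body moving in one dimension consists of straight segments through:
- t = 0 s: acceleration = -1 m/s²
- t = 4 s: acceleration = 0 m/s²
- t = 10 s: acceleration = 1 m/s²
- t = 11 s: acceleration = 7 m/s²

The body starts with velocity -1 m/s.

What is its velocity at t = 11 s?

4 m/s

Δv equals the area under the a-t graph; then v = v₀ + Δv.
0–4 s: ½(-1 + 0)(4) = -2 m/s
4–10 s: ½(0 + 1)(6) = 3 m/s
10–11 s: ½(1 + 7)(1) = 4 m/s
Δv = 5 m/s, so v(11) = -1 + (5) = 4 m/s.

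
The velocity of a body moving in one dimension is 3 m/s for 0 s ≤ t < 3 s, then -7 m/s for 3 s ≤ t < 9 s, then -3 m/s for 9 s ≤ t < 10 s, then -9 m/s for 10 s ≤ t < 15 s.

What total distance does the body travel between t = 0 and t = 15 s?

Total distance travelled is ∫|v| dt — sum the magnitudes of each area piece.
0–3 s: |3| × 3 = 9 m
3–9 s: |-7| × 6 = 42 m
9–10 s: |-3| × 1 = 3 m
10–15 s: |-9| × 5 = 45 m
Total distance = 99 m

99 m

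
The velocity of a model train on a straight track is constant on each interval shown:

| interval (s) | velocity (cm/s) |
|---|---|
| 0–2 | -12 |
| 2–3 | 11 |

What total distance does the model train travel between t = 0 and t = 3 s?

Distance (not displacement) is the total path length: add the absolute areas under v-t.
0–2 s: |-12| × 2 = 24 cm
2–3 s: |11| × 1 = 11 cm
Total distance = 35 cm

35 cm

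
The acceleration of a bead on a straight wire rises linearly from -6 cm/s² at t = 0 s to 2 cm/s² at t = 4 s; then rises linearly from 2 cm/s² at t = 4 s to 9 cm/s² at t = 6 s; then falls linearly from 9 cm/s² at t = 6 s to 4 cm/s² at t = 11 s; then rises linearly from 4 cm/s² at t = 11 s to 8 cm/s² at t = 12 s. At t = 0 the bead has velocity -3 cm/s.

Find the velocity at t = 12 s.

Δv equals the area under the a-t graph; then v = v₀ + Δv.
0–4 s: ½(-6 + 2)(4) = -8 cm/s
4–6 s: ½(2 + 9)(2) = 11 cm/s
6–11 s: ½(9 + 4)(5) = 32.5 cm/s
11–12 s: ½(4 + 8)(1) = 6 cm/s
Δv = 41.5 cm/s, so v(12) = -3 + (41.5) = 38.5 cm/s.

38.5 cm/s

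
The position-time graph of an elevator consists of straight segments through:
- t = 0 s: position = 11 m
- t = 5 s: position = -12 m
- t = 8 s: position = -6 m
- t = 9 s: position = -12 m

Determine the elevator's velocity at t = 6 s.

Velocity is the slope of the x-t graph on 5–8 s: (-6 − -12)/(8 − 5) = 2 m/s.

2 m/s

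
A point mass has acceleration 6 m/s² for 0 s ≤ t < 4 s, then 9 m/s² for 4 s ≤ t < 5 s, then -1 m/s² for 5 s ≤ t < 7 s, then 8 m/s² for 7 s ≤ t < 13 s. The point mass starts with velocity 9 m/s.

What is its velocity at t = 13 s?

Δv equals the area under the a-t graph; then v = v₀ + Δv.
0–4 s: 6 × 4 = 24 m/s
4–5 s: 9 × 1 = 9 m/s
5–7 s: -1 × 2 = -2 m/s
7–13 s: 8 × 6 = 48 m/s
Δv = 79 m/s, so v(13) = 9 + (79) = 88 m/s.

88 m/s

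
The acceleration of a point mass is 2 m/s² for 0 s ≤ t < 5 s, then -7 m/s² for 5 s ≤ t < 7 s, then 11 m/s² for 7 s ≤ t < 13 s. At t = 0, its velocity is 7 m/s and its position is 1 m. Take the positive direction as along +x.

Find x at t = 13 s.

On each constant-a segment, Δv = aΔt and Δx = v₀Δt + ½aΔt²; chain segment to segment.
0–5 s: v starts 7 m/s; Δx = 7·5 + ½·2·5² = 60 m; v ends 17 m/s.
5–7 s: v starts 17 m/s; Δx = 17·2 + ½·-7·2² = 20 m; v ends 3 m/s.
7–13 s: v starts 3 m/s; Δx = 3·6 + ½·11·6² = 216 m; v ends 69 m/s.
x(13) = 1 + Σ Δx = 297 m.

297 m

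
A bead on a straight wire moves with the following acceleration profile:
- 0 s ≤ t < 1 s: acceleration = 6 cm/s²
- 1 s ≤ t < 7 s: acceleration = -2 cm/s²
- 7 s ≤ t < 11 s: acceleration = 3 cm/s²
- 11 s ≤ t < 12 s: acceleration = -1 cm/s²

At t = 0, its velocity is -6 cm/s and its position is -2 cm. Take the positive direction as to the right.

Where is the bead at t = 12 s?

-65.5 cm

On each constant-a segment, Δv = aΔt and Δx = v₀Δt + ½aΔt²; chain segment to segment.
0–1 s: v starts -6 cm/s; Δx = -6·1 + ½·6·1² = -3 cm; v ends 0 cm/s.
1–7 s: v starts 0 cm/s; Δx = 0·6 + ½·-2·6² = -36 cm; v ends -12 cm/s.
7–11 s: v starts -12 cm/s; Δx = -12·4 + ½·3·4² = -24 cm; v ends 0 cm/s.
11–12 s: v starts 0 cm/s; Δx = 0·1 + ½·-1·1² = -0.5 cm; v ends -1 cm/s.
x(12) = -2 + Σ Δx = -65.5 cm.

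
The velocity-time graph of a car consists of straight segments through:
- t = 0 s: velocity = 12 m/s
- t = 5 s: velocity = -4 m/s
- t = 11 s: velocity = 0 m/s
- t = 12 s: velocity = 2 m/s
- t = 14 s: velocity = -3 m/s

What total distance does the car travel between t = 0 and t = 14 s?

Distance (not displacement) is the total path length: add the absolute areas under v-t.
0–5 s: v = 0 at t = 3.75 s; triangle areas 22.5 + 2.5 = 25 m
5–11 s: |½(-4 + 0)(6)| = 12 m
11–12 s: |½(0 + 2)(1)| = 1 m
12–14 s: v = 0 at t = 12.8 s; triangle areas 0.8 + 1.8 = 2.6 m
Total distance = 40.6 m

40.6 m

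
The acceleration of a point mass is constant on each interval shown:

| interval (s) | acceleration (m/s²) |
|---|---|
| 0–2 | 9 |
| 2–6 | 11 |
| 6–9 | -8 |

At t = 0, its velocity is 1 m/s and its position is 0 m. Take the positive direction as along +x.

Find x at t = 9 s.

337 m

On each constant-a segment, Δv = aΔt and Δx = v₀Δt + ½aΔt²; chain segment to segment.
0–2 s: v starts 1 m/s; Δx = 1·2 + ½·9·2² = 20 m; v ends 19 m/s.
2–6 s: v starts 19 m/s; Δx = 19·4 + ½·11·4² = 164 m; v ends 63 m/s.
6–9 s: v starts 63 m/s; Δx = 63·3 + ½·-8·3² = 153 m; v ends 39 m/s.
x(9) = 0 + Σ Δx = 337 m.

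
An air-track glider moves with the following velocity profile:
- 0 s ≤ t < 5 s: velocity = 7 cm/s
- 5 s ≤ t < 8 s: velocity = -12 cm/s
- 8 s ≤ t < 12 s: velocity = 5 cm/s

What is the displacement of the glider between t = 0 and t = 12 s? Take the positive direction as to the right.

19 cm

Displacement is the signed area under the v-t curve.
0–5 s: 7 × 5 = 35 cm
5–8 s: -12 × 3 = -36 cm
8–12 s: 5 × 4 = 20 cm
Net displacement = 19 cm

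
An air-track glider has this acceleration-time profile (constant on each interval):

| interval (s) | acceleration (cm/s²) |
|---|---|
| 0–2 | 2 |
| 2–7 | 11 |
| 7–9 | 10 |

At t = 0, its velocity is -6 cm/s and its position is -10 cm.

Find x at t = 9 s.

On each constant-a segment, Δv = aΔt and Δx = v₀Δt + ½aΔt²; chain segment to segment.
0–2 s: v starts -6 cm/s; Δx = -6·2 + ½·2·2² = -8 cm; v ends -2 cm/s.
2–7 s: v starts -2 cm/s; Δx = -2·5 + ½·11·5² = 127.5 cm; v ends 53 cm/s.
7–9 s: v starts 53 cm/s; Δx = 53·2 + ½·10·2² = 126 cm; v ends 73 cm/s.
x(9) = -10 + Σ Δx = 235.5 cm.

235.5 cm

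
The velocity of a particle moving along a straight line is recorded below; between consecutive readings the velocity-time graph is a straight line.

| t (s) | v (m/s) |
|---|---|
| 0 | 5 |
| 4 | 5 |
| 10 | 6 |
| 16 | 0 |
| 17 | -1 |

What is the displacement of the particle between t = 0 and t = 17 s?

Displacement is the signed area under the v-t curve.
0–4 s: 5 × 4 = 20 m
4–10 s: ½(5 + 6)(6) = 33 m
10–16 s: ½(6 + 0)(6) = 18 m
16–17 s: ½(0 + -1)(1) = -0.5 m
Net displacement = 70.5 m

70.5 m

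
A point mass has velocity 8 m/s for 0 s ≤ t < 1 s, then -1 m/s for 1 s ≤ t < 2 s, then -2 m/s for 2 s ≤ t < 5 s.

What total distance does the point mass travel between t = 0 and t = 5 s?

15 m

Distance (not displacement) is the total path length: add the absolute areas under v-t.
0–1 s: |8| × 1 = 8 m
1–2 s: |-1| × 1 = 1 m
2–5 s: |-2| × 3 = 6 m
Total distance = 15 m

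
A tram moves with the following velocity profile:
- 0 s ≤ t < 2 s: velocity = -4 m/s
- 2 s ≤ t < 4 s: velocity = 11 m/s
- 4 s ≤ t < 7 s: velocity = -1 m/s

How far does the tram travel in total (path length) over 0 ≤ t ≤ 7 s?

Total distance travelled is ∫|v| dt — sum the magnitudes of each area piece.
0–2 s: |-4| × 2 = 8 m
2–4 s: |11| × 2 = 22 m
4–7 s: |-1| × 3 = 3 m
Total distance = 33 m

33 m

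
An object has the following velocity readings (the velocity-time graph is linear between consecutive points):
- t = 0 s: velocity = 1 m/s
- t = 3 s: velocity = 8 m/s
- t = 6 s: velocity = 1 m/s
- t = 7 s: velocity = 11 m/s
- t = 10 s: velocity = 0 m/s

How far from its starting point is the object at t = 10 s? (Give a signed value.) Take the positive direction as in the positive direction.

49.5 m

Net displacement equals the area under the velocity-time graph (areas below the axis count negative).
0–3 s: ½(1 + 8)(3) = 13.5 m
3–6 s: ½(8 + 1)(3) = 13.5 m
6–7 s: ½(1 + 11)(1) = 6 m
7–10 s: ½(11 + 0)(3) = 16.5 m
Net displacement = 49.5 m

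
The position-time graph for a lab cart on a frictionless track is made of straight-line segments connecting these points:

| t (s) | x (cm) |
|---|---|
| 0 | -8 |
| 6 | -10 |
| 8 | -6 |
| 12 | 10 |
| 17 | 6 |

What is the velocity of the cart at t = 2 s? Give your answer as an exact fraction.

Velocity is the slope of the x-t graph on 0–6 s: (-10 − -8)/(6 − 0) = -1/3 cm/s.

-1/3 cm/s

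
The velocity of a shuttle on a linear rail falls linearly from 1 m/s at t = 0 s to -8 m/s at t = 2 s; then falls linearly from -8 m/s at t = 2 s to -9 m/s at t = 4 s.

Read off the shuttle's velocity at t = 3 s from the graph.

On 2–4 s the graph is linear from -8 to -9 m/s: v(3) = -8 + (-9 − -8)·(3 − 2)/(4 − 2) = -8.5 m/s.

-8.5 m/s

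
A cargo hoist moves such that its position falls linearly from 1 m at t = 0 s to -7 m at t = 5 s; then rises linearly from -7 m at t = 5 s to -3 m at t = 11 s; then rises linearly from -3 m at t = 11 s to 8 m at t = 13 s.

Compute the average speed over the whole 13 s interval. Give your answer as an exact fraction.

Average speed = (total path length)/(elapsed time); on a piecewise-linear x-t graph the path length is Σ|Δx|.
0–5 s: |Δx| = |-7 − 1| = 8 m
5–11 s: |Δx| = |-3 − -7| = 4 m
11–13 s: |Δx| = |8 − -3| = 11 m
Total path = 23 m; average speed = 23/13 = 23/13 m/s.

23/13 m/s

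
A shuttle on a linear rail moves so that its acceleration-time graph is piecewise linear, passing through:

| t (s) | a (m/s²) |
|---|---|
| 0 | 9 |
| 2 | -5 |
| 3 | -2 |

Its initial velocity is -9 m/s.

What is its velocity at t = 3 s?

Δv equals the area under the a-t graph; then v = v₀ + Δv.
0–2 s: ½(9 + -5)(2) = 4 m/s
2–3 s: ½(-5 + -2)(1) = -3.5 m/s
Δv = 0.5 m/s, so v(3) = -9 + (0.5) = -8.5 m/s.

-8.5 m/s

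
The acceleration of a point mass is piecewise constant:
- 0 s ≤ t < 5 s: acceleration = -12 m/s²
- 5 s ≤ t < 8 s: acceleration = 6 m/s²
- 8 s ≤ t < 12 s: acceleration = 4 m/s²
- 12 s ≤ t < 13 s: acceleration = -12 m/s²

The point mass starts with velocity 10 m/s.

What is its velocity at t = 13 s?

Δv equals the area under the a-t graph; then v = v₀ + Δv.
0–5 s: -12 × 5 = -60 m/s
5–8 s: 6 × 3 = 18 m/s
8–12 s: 4 × 4 = 16 m/s
12–13 s: -12 × 1 = -12 m/s
Δv = -38 m/s, so v(13) = 10 + (-38) = -28 m/s.

-28 m/s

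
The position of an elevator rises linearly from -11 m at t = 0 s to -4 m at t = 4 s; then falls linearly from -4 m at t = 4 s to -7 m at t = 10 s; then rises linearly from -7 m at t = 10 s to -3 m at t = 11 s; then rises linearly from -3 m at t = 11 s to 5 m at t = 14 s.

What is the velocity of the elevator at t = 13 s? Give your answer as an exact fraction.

Velocity is the slope of the x-t graph on 11–14 s: (5 − -3)/(14 − 11) = 8/3 m/s.

8/3 m/s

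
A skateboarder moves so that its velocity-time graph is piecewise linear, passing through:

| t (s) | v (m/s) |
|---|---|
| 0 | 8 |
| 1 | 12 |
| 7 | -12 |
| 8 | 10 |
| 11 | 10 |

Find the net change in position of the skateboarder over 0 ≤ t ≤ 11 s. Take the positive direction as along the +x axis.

Net displacement equals the area under the velocity-time graph (areas below the axis count negative).
0–1 s: ½(8 + 12)(1) = 10 m
1–7 s: ½(12 + -12)(6) = 0 m
7–8 s: ½(-12 + 10)(1) = -1 m
8–11 s: 10 × 3 = 30 m
Net displacement = 39 m

39 m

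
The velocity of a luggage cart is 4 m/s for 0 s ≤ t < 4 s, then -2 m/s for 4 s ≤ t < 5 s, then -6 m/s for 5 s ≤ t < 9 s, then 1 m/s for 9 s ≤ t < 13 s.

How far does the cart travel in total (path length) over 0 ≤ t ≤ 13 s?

46 m

Total distance travelled is ∫|v| dt — sum the magnitudes of each area piece.
0–4 s: |4| × 4 = 16 m
4–5 s: |-2| × 1 = 2 m
5–9 s: |-6| × 4 = 24 m
9–13 s: |1| × 4 = 4 m
Total distance = 46 m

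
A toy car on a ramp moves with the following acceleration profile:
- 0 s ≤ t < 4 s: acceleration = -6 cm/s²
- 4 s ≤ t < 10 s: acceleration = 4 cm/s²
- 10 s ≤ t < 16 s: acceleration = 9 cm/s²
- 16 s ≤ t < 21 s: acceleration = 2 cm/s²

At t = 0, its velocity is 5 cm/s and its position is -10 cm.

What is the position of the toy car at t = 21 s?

On each constant-a segment, Δv = aΔt and Δx = v₀Δt + ½aΔt²; chain segment to segment.
0–4 s: v starts 5 cm/s; Δx = 5·4 + ½·-6·4² = -28 cm; v ends -19 cm/s.
4–10 s: v starts -19 cm/s; Δx = -19·6 + ½·4·6² = -42 cm; v ends 5 cm/s.
10–16 s: v starts 5 cm/s; Δx = 5·6 + ½·9·6² = 192 cm; v ends 59 cm/s.
16–21 s: v starts 59 cm/s; Δx = 59·5 + ½·2·5² = 320 cm; v ends 69 cm/s.
x(21) = -10 + Σ Δx = 432 cm.

432 cm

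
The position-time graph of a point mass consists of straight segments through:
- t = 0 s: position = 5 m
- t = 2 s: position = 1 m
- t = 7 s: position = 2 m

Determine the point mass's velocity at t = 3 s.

0.2 m/s

Velocity is the slope of the x-t graph on 2–7 s: (2 − 1)/(7 − 2) = 0.2 m/s.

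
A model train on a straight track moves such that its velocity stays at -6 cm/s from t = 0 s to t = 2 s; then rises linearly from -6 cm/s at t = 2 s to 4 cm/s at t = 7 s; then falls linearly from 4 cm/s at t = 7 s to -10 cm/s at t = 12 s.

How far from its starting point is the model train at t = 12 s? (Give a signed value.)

-32 cm

Displacement is the signed area under the v-t curve.
0–2 s: -6 × 2 = -12 cm
2–7 s: ½(-6 + 4)(5) = -5 cm
7–12 s: ½(4 + -10)(5) = -15 cm
Net displacement = -32 cm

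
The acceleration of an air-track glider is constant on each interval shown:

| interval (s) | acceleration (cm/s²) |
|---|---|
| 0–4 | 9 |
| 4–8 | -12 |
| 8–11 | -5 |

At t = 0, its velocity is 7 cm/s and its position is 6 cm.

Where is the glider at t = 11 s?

144.5 cm

On each constant-a segment, Δv = aΔt and Δx = v₀Δt + ½aΔt²; chain segment to segment.
0–4 s: v starts 7 cm/s; Δx = 7·4 + ½·9·4² = 100 cm; v ends 43 cm/s.
4–8 s: v starts 43 cm/s; Δx = 43·4 + ½·-12·4² = 76 cm; v ends -5 cm/s.
8–11 s: v starts -5 cm/s; Δx = -5·3 + ½·-5·3² = -37.5 cm; v ends -20 cm/s.
x(11) = 6 + Σ Δx = 144.5 cm.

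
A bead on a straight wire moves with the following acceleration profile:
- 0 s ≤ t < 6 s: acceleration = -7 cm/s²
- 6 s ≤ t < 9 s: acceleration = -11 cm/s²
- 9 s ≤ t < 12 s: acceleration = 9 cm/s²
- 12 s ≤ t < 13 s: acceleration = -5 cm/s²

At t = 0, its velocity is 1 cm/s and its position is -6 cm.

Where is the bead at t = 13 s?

On each constant-a segment, Δv = aΔt and Δx = v₀Δt + ½aΔt²; chain segment to segment.
0–6 s: v starts 1 cm/s; Δx = 1·6 + ½·-7·6² = -120 cm; v ends -41 cm/s.
6–9 s: v starts -41 cm/s; Δx = -41·3 + ½·-11·3² = -172.5 cm; v ends -74 cm/s.
9–12 s: v starts -74 cm/s; Δx = -74·3 + ½·9·3² = -181.5 cm; v ends -47 cm/s.
12–13 s: v starts -47 cm/s; Δx = -47·1 + ½·-5·1² = -49.5 cm; v ends -52 cm/s.
x(13) = -6 + Σ Δx = -529.5 cm.

-529.5 cm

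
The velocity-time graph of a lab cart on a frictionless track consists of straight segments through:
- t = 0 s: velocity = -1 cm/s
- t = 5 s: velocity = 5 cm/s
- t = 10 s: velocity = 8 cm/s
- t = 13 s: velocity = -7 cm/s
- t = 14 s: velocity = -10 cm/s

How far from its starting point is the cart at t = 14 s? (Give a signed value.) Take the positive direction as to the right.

35.5 cm

Displacement is the signed area under the v-t curve.
0–5 s: ½(-1 + 5)(5) = 10 cm
5–10 s: ½(5 + 8)(5) = 32.5 cm
10–13 s: ½(8 + -7)(3) = 1.5 cm
13–14 s: ½(-7 + -10)(1) = -8.5 cm
Net displacement = 35.5 cm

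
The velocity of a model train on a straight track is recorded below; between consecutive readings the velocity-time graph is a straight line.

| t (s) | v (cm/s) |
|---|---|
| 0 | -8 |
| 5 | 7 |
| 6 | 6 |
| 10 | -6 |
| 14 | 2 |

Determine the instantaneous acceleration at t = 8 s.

Acceleration is the slope of the v-t graph on 6–10 s: (-6 − 6)/(10 − 6) = -3 cm/s².

-3 cm/s²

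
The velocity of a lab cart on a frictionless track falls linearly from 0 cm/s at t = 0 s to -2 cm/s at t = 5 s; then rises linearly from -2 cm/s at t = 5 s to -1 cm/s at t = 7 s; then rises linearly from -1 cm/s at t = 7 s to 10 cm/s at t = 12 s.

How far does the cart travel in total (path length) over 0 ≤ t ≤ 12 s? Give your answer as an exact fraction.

681/22 cm

Distance (not displacement) is the total path length: add the absolute areas under v-t.
0–5 s: |½(0 + -2)(5)| = 5 cm
5–7 s: |½(-2 + -1)(2)| = 3 cm
7–12 s: v = 0 at t = 82/11 s; triangle areas 5/22 + 250/11 = 505/22 cm
Total distance = 681/22 cm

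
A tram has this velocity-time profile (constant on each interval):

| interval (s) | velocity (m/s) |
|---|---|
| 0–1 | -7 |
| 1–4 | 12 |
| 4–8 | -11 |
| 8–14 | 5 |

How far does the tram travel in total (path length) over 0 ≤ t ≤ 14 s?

117 m

Distance (not displacement) is the total path length: add the absolute areas under v-t.
0–1 s: |-7| × 1 = 7 m
1–4 s: |12| × 3 = 36 m
4–8 s: |-11| × 4 = 44 m
8–14 s: |5| × 6 = 30 m
Total distance = 117 m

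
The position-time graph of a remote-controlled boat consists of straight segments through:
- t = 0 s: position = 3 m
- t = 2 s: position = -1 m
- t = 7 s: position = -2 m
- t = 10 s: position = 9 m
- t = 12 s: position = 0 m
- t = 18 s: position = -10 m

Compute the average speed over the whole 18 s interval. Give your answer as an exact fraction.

35/18 m/s

Average speed = (total path length)/(elapsed time); on a piecewise-linear x-t graph the path length is Σ|Δx|.
0–2 s: |Δx| = |-1 − 3| = 4 m
2–7 s: |Δx| = |-2 − -1| = 1 m
7–10 s: |Δx| = |9 − -2| = 11 m
10–12 s: |Δx| = |0 − 9| = 9 m
12–18 s: |Δx| = |-10 − 0| = 10 m
Total path = 35 m; average speed = 35/18 = 35/18 m/s.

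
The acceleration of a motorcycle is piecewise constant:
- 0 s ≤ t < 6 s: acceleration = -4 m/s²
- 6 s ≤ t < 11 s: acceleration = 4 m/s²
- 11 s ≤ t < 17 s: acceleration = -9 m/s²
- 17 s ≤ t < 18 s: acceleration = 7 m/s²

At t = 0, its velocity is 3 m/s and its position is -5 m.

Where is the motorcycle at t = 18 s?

-333.5 m

On each constant-a segment, Δv = aΔt and Δx = v₀Δt + ½aΔt²; chain segment to segment.
0–6 s: v starts 3 m/s; Δx = 3·6 + ½·-4·6² = -54 m; v ends -21 m/s.
6–11 s: v starts -21 m/s; Δx = -21·5 + ½·4·5² = -55 m; v ends -1 m/s.
11–17 s: v starts -1 m/s; Δx = -1·6 + ½·-9·6² = -168 m; v ends -55 m/s.
17–18 s: v starts -55 m/s; Δx = -55·1 + ½·7·1² = -51.5 m; v ends -48 m/s.
x(18) = -5 + Σ Δx = -333.5 m.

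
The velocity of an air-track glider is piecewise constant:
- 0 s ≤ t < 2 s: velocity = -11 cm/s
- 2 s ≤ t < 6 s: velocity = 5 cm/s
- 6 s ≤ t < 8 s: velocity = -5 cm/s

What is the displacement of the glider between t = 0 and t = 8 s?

-12 cm

Displacement is the signed area under the v-t curve.
0–2 s: -11 × 2 = -22 cm
2–6 s: 5 × 4 = 20 cm
6–8 s: -5 × 2 = -10 cm
Net displacement = -12 cm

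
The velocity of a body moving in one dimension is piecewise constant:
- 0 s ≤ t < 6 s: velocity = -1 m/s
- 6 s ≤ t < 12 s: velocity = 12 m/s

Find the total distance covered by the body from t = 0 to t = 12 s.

78 m

Total distance travelled is ∫|v| dt — sum the magnitudes of each area piece.
0–6 s: |-1| × 6 = 6 m
6–12 s: |12| × 6 = 72 m
Total distance = 78 m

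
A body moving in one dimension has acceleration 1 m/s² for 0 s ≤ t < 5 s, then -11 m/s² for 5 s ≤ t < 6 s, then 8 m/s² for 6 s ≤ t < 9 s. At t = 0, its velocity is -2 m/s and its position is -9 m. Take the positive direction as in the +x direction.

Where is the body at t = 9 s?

3 m

On each constant-a segment, Δv = aΔt and Δx = v₀Δt + ½aΔt²; chain segment to segment.
0–5 s: v starts -2 m/s; Δx = -2·5 + ½·1·5² = 2.5 m; v ends 3 m/s.
5–6 s: v starts 3 m/s; Δx = 3·1 + ½·-11·1² = -2.5 m; v ends -8 m/s.
6–9 s: v starts -8 m/s; Δx = -8·3 + ½·8·3² = 12 m; v ends 16 m/s.
x(9) = -9 + Σ Δx = 3 m.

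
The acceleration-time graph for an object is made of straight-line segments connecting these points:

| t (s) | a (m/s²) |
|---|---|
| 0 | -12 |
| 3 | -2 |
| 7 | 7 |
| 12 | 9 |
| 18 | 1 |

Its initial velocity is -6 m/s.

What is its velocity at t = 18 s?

Δv equals the area under the a-t graph; then v = v₀ + Δv.
0–3 s: ½(-12 + -2)(3) = -21 m/s
3–7 s: ½(-2 + 7)(4) = 10 m/s
7–12 s: ½(7 + 9)(5) = 40 m/s
12–18 s: ½(9 + 1)(6) = 30 m/s
Δv = 59 m/s, so v(18) = -6 + (59) = 53 m/s.

53 m/s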